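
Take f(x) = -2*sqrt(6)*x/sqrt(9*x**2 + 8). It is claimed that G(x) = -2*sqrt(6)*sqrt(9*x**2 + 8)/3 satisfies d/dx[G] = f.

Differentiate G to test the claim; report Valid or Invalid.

Invalid: d/dx[G] - f = -4*sqrt(6)*x/sqrt(9*x**2 + 8), which is not 0.

d/dx[G] = -6*sqrt(6)*x/sqrt(9*x**2 + 8)
d/dx[G] - f(x) = -4*sqrt(6)*x/sqrt(9*x**2 + 8) != 0.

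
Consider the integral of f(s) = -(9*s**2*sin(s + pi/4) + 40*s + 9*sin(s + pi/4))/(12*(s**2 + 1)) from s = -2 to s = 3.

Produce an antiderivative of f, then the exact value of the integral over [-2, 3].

Any candidate F(s) must reproduce f(s) exactly when differentiated.
F(s) = (-20*log(3*s**2 + 3) + 9*cos(s + pi/4))/12 is an antiderivative of f.
Check: d/ds[(-20*log(3*s**2 + 3) + 9*cos(s + pi/4))/12] = (-9*s**2*sin(s + pi/4) - 40*s - 9*sin(s + pi/4))/(12*s**2 + 12), which equals f(s).
F(3) = -5*log(30)/3 + 3*cos(pi/4 + 3)/4; F(-2) = -5*log(15)/3 + 3*sin(pi/4 + 2)/4.
Integral = F(3) - F(-2) = -5*log(30)/3 + 3*cos(pi/4 + 3)/4 - 3*sin(pi/4 + 2)/4 + 5*log(15)/3.

Antiderivative: F(s) = (-20*log(3*s**2 + 3) + 9*cos(s + pi/4))/12; value = -5*log(30)/3 + 3*cos(pi/4 + 3)/4 - 3*sin(pi/4 + 2)/4 + 5*log(15)/3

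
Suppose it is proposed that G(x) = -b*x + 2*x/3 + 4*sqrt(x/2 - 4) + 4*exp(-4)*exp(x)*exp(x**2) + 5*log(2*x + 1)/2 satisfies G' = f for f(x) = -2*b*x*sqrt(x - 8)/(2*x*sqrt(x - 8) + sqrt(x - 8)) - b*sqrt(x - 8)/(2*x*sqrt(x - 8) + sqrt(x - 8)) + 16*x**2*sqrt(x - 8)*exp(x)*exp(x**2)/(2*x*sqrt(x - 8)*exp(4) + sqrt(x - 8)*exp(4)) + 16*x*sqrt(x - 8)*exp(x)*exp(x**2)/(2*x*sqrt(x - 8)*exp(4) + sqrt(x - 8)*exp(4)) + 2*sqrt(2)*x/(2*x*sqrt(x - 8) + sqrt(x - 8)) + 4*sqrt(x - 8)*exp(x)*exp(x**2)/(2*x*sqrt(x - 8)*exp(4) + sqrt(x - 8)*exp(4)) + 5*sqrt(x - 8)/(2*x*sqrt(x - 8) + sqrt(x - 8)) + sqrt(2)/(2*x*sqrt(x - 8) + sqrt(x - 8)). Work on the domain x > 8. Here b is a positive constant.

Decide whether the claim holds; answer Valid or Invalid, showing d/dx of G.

Invalid: d/dx[G] - f = 2/3, which is not 0.

d/dx[G] = (-6*b*x*sqrt(x - 8)*exp(4) - 3*b*sqrt(x - 8)*exp(4) + 48*x**2*sqrt(x - 8)*exp(x)*exp(x**2) + 48*x*sqrt(x - 8)*exp(x)*exp(x**2) + 4*x*sqrt(x - 8)*exp(4) + 6*sqrt(2)*x*exp(4) + 12*sqrt(x - 8)*exp(x)*exp(x**2) + 17*sqrt(x - 8)*exp(4) + 3*sqrt(2)*exp(4))/(6*x*sqrt(x - 8)*exp(4) + 3*sqrt(x - 8)*exp(4))
d/dx[G] - f(x) = 2/3 != 0.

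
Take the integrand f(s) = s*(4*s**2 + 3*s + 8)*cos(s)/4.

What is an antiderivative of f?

An antiderivative is F(s) = s**3*sin(s) + 3*s**2*sin(s)/4 + 3*s**2*cos(s) - 4*s*sin(s) + 3*s*cos(s)/2 - 3*sin(s)/2 - 4*cos(s).

For F(s) to be correct the identity F'(s) - f(s) = 0 must hold.
Check: d/ds[s**3*sin(s) + 3*s**2*sin(s)/4 + 3*s**2*cos(s) - 4*s*sin(s) + 3*s*cos(s)/2 - 3*sin(s)/2 - 4*cos(s)] = s**3*cos(s) + 3*s**2*cos(s)/4 + 2*s*cos(s), which equals f(s).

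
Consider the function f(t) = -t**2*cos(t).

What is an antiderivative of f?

Any candidate F(t) must reproduce f(t) exactly when differentiated.
Check: d/dt[-t**2*sin(t) - 2*t*cos(t) + 2*sin(t)] = -t**2*cos(t) = f(t).

An antiderivative is F(t) = -t**2*sin(t) - 2*t*cos(t) + 2*sin(t).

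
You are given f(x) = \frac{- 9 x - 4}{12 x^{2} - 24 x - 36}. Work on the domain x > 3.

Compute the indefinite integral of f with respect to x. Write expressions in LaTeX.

Factor the denominator (12 \left(x - 3\right) \left(x + 1\right)) and decompose: f = - \frac{5}{48 \left(x + 1\right)} - \frac{31}{48 \left(x - 3\right)}; each piece integrates to a log, atan, or power term.
Check: d/dx[- \frac{31 \log{\left(x - 3 \right)}}{48} - \frac{5 \log{\left(x + 1 \right)}}{48}] = \frac{- 9 x - 4}{12 x^{2} - 24 x - 36} = f(x).

F(x) = - \frac{31 \log{\left(x - 3 \right)}}{48} - \frac{5 \log{\left(x + 1 \right)}}{48} + C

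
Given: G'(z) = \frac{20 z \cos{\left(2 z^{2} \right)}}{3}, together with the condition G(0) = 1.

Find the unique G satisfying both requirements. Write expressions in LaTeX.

G(z) = \frac{5 \sin{\left(2 z^{2} \right)}}{3} + 1

G'(z) matches the chain-rule pattern g'(h)*h' with inner function h(z) = 2 z^{2}; substituting u = h(z) collapses the integral.
A general antiderivative is \frac{5 \sin{\left(2 z^{2} \right)}}{3} + C.
The condition gives C = 1 - (0) = 1.
So G(z) = \frac{5 \sin{\left(2 z^{2} \right)}}{3} + 1.
Check: d/dz[\frac{5 \sin{\left(2 z^{2} \right)}}{3} + 1] = \frac{20 z \cos{\left(2 z^{2} \right)}}{3} = G'(z).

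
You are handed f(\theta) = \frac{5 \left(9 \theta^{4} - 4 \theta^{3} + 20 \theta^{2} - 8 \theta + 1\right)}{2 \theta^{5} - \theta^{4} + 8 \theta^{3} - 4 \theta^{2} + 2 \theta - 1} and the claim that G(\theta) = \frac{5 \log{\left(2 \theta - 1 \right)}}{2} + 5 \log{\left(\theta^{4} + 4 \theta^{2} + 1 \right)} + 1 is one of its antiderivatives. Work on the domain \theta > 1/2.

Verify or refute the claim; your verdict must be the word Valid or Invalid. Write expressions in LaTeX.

d/d\theta[G] = \frac{45 \theta^{4} - 20 \theta^{3} + 100 \theta^{2} - 40 \theta + 5}{2 \theta^{5} - \theta^{4} + 8 \theta^{3} - 4 \theta^{2} + 2 \theta - 1}
This equals f(\theta) exactly, so the claim holds.

Valid: G'(\theta) = f(\theta).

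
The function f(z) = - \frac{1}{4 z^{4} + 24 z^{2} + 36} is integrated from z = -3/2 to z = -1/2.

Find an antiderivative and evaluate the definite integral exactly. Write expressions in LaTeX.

Whatever form F(z) takes, F'(z) = f(z) is non-negotiable.
F(z) = \frac{- 3 z - \sqrt{3} \left(z^{2} + 3\right) \operatorname{atan}{\left(\frac{\sqrt{3} z}{3} \right)}}{72 \left(z^{2} + 3\right)} is an antiderivative of f.
Check: d/dz[\frac{- 3 z - \sqrt{3} \left(z^{2} + 3\right) \operatorname{atan}{\left(\frac{\sqrt{3} z}{3} \right)}}{72 \left(z^{2} + 3\right)}] = - \frac{1}{4 z^{4} + 24 z^{2} + 36} = f(z).
F(-1/2) = \frac{1}{156} + \frac{\sqrt{3} \operatorname{atan}{\left(\frac{\sqrt{3}}{6} \right)}}{72}; F(-3/2) = \frac{1}{84} + \frac{\sqrt{3} \operatorname{atan}{\left(\frac{\sqrt{3}}{2} \right)}}{72}.
Integral = F(-1/2) - F(-3/2) = - \frac{\sqrt{3} \operatorname{atan}{\left(\frac{\sqrt{3}}{2} \right)}}{72} - \frac{1}{182} + \frac{\sqrt{3} \operatorname{atan}{\left(\frac{\sqrt{3}}{6} \right)}}{72}.

Antiderivative: F(z) = \frac{- 3 z - \sqrt{3} \left(z^{2} + 3\right) \operatorname{atan}{\left(\frac{\sqrt{3} z}{3} \right)}}{72 \left(z^{2} + 3\right)}; value = - \frac{\sqrt{3} \operatorname{atan}{\left(\frac{\sqrt{3}}{2} \right)}}{72} - \frac{1}{182} + \frac{\sqrt{3} \operatorname{atan}{\left(\frac{\sqrt{3}}{6} \right)}}{72}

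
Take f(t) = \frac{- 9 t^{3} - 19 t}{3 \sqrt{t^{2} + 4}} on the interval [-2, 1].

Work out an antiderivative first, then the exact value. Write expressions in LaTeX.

Recognize the product-rule pattern: f = u'v + uv' with u = - \sqrt{t^{2} + 4}, v = t^{2} - \frac{5}{3}, so integration by parts undoes it.
F(t) = - \frac{\sqrt{t^{2} + 4} \left(3 t^{2} - 5\right)}{3} is an antiderivative of f.
Check: d/dt[- \frac{\sqrt{t^{2} + 4} \left(3 t^{2} - 5\right)}{3}] = \frac{- 9 t^{3} - 19 t}{3 \sqrt{t^{2} + 4}} = f(t).
F(1) = \frac{2 \sqrt{5}}{3}; F(-2) = - \frac{14 \sqrt{2}}{3}.
Integral = F(1) - F(-2) = \frac{2 \sqrt{5}}{3} + \frac{14 \sqrt{2}}{3}.

Antiderivative: F(t) = - \frac{\sqrt{t^{2} + 4} \left(3 t^{2} - 5\right)}{3}; value = \frac{2 \sqrt{5}}{3} + \frac{14 \sqrt{2}}{3}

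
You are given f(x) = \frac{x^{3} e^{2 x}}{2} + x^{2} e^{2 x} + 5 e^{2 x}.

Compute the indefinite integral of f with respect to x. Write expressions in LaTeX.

F(x) = \frac{\left(4 x^{3} + 2 x^{2} - 2 x + 41\right) e^{2 x}}{16} + C

f has the shape u'v + uv' for u = \frac{x^{3}}{4} + \frac{x^{2}}{8} - \frac{x}{8} + \frac{41}{16} and v = e^{2 x} — it is the derivative of the product u*v.
Check: d/dx[\frac{\left(4 x^{3} + 2 x^{2} - 2 x + 41\right) e^{2 x}}{16}] = \frac{x^{3} e^{2 x}}{2} + x^{2} e^{2 x} + 5 e^{2 x} = f(x).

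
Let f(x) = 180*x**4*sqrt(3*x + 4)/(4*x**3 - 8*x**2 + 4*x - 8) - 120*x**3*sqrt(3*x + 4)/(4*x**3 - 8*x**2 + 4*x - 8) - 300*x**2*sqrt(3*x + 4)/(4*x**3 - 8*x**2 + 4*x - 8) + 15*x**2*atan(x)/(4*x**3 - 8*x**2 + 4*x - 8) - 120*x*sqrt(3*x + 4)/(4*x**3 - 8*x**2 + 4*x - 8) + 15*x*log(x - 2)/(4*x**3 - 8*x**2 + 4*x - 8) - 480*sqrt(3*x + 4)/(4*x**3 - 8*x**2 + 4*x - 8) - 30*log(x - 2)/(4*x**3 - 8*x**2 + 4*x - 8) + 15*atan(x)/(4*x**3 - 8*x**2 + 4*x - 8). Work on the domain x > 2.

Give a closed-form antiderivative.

Integrate term by term and add the pieces.
Check: d/dx[(72*x**2*sqrt(3*x + 4) + 192*x*sqrt(3*x + 4) + 128*sqrt(3*x + 4) + 15*log(x - 2)*atan(x))/4] = (540*x**5 + 360*x**4 - 1380*x**3 + 15*x**2*sqrt(3*x + 4)*atan(x) - 1560*x**2 + 15*x*sqrt(3*x + 4)*log(x - 2) - 1920*x - 30*sqrt(3*x + 4)*log(x - 2) + 15*sqrt(3*x + 4)*atan(x) - 1920)/(4*x**3*sqrt(3*x + 4) - 8*x**2*sqrt(3*x + 4) + 4*x*sqrt(3*x + 4) - 8*sqrt(3*x + 4)), which equals f(x).

An antiderivative is F(x) = (72*x**2*sqrt(3*x + 4) + 192*x*sqrt(3*x + 4) + 128*sqrt(3*x + 4) + 15*log(x - 2)*atan(x))/4.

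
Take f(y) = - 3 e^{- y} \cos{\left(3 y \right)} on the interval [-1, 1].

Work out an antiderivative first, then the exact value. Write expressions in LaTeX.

Antiderivative: F(y) = \frac{3 \left(- 3 \sin{\left(3 y \right)} + \cos{\left(3 y \right)}\right) e^{- y}}{10}; value = - \frac{9 e \sin{\left(3 \right)}}{10} + \frac{3 \cos{\left(3 \right)}}{10 e} - \frac{9 \sin{\left(3 \right)}}{10 e} - \frac{3 e \cos{\left(3 \right)}}{10}

Check any antiderivative F(y) by computing F'(y) and comparing it with f(y).
F(y) = \frac{3 \left(- 3 \sin{\left(3 y \right)} + \cos{\left(3 y \right)}\right) e^{- y}}{10} is an antiderivative of f.
Check: d/dy[\frac{3 \left(- 3 \sin{\left(3 y \right)} + \cos{\left(3 y \right)}\right) e^{- y}}{10}] = - 3 e^{- y} \cos{\left(3 y \right)} = f(y).
F(1) = \frac{3 \cos{\left(3 \right)}}{10 e} - \frac{9 \sin{\left(3 \right)}}{10 e}; F(-1) = \frac{3 e \cos{\left(3 \right)}}{10} + \frac{9 e \sin{\left(3 \right)}}{10}.
Integral = F(1) - F(-1) = - \frac{9 e \sin{\left(3 \right)}}{10} + \frac{3 \cos{\left(3 \right)}}{10 e} - \frac{9 \sin{\left(3 \right)}}{10 e} - \frac{3 e \cos{\left(3 \right)}}{10}.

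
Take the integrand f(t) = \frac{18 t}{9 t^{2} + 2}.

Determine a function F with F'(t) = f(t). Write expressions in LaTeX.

An antiderivative is F(t) = \log{\left(\frac{3 t^{2}}{2} + \frac{1}{3} \right)}.

The substitution u = \frac{3 t^{2}}{2} + \frac{1}{3} works: f is exactly (dF/du)*(du/dt) for that inner function.
Check: d/dt[\log{\left(\frac{3 t^{2}}{2} + \frac{1}{3} \right)}] = \frac{18 t}{9 t^{2} + 2} = f(t).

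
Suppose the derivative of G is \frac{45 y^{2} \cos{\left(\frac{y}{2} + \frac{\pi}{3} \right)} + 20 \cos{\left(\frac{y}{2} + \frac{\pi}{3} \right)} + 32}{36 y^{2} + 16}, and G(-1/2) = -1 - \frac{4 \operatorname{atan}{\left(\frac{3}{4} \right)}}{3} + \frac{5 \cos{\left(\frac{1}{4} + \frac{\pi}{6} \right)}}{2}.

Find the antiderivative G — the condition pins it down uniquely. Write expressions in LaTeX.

G(y) = \frac{5 \sin{\left(\frac{y}{2} + \frac{\pi}{3} \right)}}{2} + \frac{4 \operatorname{atan}{\left(\frac{3 y}{2} \right)}}{3} - 1

Since d/dy undoes antidifferentiation here, G(y) must give back the stated G'(y).
A general antiderivative is \frac{5 \sin{\left(\frac{y}{2} + \frac{\pi}{3} \right)}}{2} + \frac{4 \operatorname{atan}{\left(\frac{3 y}{2} \right)}}{3} + C.
The condition gives C = -1 - \frac{4 \operatorname{atan}{\left(\frac{3}{4} \right)}}{3} + \frac{5 \cos{\left(\frac{1}{4} + \frac{\pi}{6} \right)}}{2} - (- \frac{4 \operatorname{atan}{\left(\frac{3}{4} \right)}}{3} + \frac{5 \cos{\left(\frac{1}{4} + \frac{\pi}{6} \right)}}{2}) = -1.
So G(y) = \frac{5 \sin{\left(\frac{y}{2} + \frac{\pi}{3} \right)}}{2} + \frac{4 \operatorname{atan}{\left(\frac{3 y}{2} \right)}}{3} - 1.
Check: d/dy[\frac{5 \sin{\left(\frac{y}{2} + \frac{\pi}{3} \right)}}{2} + \frac{4 \operatorname{atan}{\left(\frac{3 y}{2} \right)}}{3} - 1] = \frac{45 y^{2} \cos{\left(\frac{y}{2} + \frac{\pi}{3} \right)} + 20 \cos{\left(\frac{y}{2} + \frac{\pi}{3} \right)} + 32}{36 y^{2} + 16} = G'(y).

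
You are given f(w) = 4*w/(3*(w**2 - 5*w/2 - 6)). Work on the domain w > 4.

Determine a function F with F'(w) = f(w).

Factor the denominator (3*(w - 4)*(2*w + 3)) and decompose: f = 8/(11*(2*w + 3)) + 32/(33*(w - 4)); each piece integrates to a log, atan, or power term.
Check: d/dw[4*(8*log(w - 4) + 3*log(w + 3/2))/33] = 8*w/(6*w**2 - 15*w - 36), which equals f(w).

An antiderivative is F(w) = 4*(8*log(w - 4) + 3*log(w + 3/2))/33.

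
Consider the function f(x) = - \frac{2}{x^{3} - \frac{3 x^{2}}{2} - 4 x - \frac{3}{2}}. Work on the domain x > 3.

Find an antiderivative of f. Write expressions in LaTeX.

Factor the denominator (\left(x - 3\right) \left(x + 1\right) \left(2 x + 1\right)) and decompose: f = \frac{16}{7 \left(2 x + 1\right)} - \frac{1}{x + 1} - \frac{1}{7 \left(x - 3\right)}; each piece integrates to a log, atan, or power term.
Check: d/dx[- \frac{\log{\left(x - 3 \right)}}{7} + \frac{8 \log{\left(x + \frac{1}{2} \right)}}{7} - \log{\left(x + 1 \right)}] = - \frac{4}{2 x^{3} - 3 x^{2} - 8 x - 3}, which equals f(x).

An antiderivative is F(x) = - \frac{\log{\left(x - 3 \right)}}{7} + \frac{8 \log{\left(x + \frac{1}{2} \right)}}{7} - \log{\left(x + 1 \right)}.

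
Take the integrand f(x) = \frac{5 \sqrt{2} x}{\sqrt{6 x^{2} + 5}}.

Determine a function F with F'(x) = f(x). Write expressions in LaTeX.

f matches the chain-rule pattern g'(h)*h' with inner function h(x) = 3 x^{2} + \frac{5}{2}; substituting u = h(x) collapses the integral.
Check: d/dx[\frac{5 \sqrt{2} \sqrt{6 x^{2} + 5}}{6}] = \frac{5 \sqrt{2} x}{\sqrt{6 x^{2} + 5}} = f(x).

An antiderivative is F(x) = \frac{5 \sqrt{2} \sqrt{6 x^{2} + 5}}{6}.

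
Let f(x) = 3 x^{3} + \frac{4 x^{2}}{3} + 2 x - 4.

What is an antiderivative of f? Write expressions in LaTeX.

An antiderivative is F(x) = \frac{x \left(27 x^{3} + 16 x^{2} + 36 x - 144\right)}{36}.

Integrate term by term and add the pieces.
Check: d/dx[\frac{x \left(27 x^{3} + 16 x^{2} + 36 x - 144\right)}{36}] = 3 x^{3} + \frac{4 x^{2}}{3} + 2 x - 4 = f(x).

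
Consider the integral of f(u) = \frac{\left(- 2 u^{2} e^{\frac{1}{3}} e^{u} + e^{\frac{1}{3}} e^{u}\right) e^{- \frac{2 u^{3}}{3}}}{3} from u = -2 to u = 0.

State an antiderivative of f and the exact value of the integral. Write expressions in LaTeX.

Antiderivative: F(u) = \frac{e^{\frac{1}{3}} e^{u} e^{- \frac{2 u^{3}}{3}}}{3}; value = - \frac{e^{\frac{11}{3}}}{3} + \frac{e^{\frac{1}{3}}}{3}

The substitution w = - \frac{2 u^{3}}{3} + u + \frac{1}{3} works: f is exactly (dF/dw)*(dw/du) for that inner function.
F(u) = \frac{e^{\frac{1}{3}} e^{u} e^{- \frac{2 u^{3}}{3}}}{3} is an antiderivative of f.
Check: d/du[\frac{e^{\frac{1}{3}} e^{u} e^{- \frac{2 u^{3}}{3}}}{3}] = \frac{\left(- 2 u^{2} e^{\frac{1}{3}} e^{u} + e^{\frac{1}{3}} e^{u}\right) e^{- \frac{2 u^{3}}{3}}}{3} = f(u).
F(0) = \frac{e^{\frac{1}{3}}}{3}; F(-2) = \frac{e^{\frac{11}{3}}}{3}.
Integral = F(0) - F(-2) = - \frac{e^{\frac{11}{3}}}{3} + \frac{e^{\frac{1}{3}}}{3}.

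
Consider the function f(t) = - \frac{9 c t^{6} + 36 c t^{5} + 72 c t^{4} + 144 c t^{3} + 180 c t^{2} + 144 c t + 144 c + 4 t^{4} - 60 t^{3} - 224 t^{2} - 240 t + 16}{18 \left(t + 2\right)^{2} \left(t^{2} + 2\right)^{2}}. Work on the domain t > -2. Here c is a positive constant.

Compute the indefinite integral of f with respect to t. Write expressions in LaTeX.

F(t) = - \frac{9 c t^{4} + 18 c t^{3} + 18 c t^{2} + 36 c t - 4 t^{2} + 30 t + 52}{18 \left(t + 2\right) \left(t^{2} + 2\right)} + C

Since d/dt undoes antidifferentiation here, F'(t) = f(t) is required of F(t).
Check: d/dt[- \frac{9 c t^{4} + 18 c t^{3} + 18 c t^{2} + 36 c t - 4 t^{2} + 30 t + 52}{18 \left(t + 2\right) \left(t^{2} + 2\right)}] = \frac{- 9 c t^{6} - 36 c t^{5} - 72 c t^{4} - 144 c t^{3} - 180 c t^{2} - 144 c t - 144 c - 4 t^{4} + 60 t^{3} + 224 t^{2} + 240 t - 16}{18 t^{6} + 72 t^{5} + 144 t^{4} + 288 t^{3} + 360 t^{2} + 288 t + 288}, which equals f(t).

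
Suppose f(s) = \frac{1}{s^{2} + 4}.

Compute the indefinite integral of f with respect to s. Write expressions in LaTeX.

A first test for any F(s): its s-derivative must equal f(s) identically.
Check: d/ds[\frac{\operatorname{atan}{\left(\frac{s}{2} \right)}}{2}] = \frac{1}{s^{2} + 4} = f(s).

F(s) = \frac{\operatorname{atan}{\left(\frac{s}{2} \right)}}{2} + C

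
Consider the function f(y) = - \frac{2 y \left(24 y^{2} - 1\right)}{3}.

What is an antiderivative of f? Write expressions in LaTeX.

An antiderivative is F(y) = \frac{y^{2} \left(1 - 12 y^{2}\right)}{3}.

Any candidate F(y) must reproduce f(y) exactly when differentiated.
Check: d/dy[\frac{y^{2} \left(1 - 12 y^{2}\right)}{3}] = - 16 y^{3} + \frac{2 y}{3}, which equals f(y).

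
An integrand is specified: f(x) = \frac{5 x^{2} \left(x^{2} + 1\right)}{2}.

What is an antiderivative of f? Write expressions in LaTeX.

An antiderivative is F(x) = \frac{x^{5}}{2} + \frac{5 x^{3}}{6}.

An antiderivative F(x) passes only if d/dx[F] lands on f(x) exactly.
Check: d/dx[\frac{x^{5}}{2} + \frac{5 x^{3}}{6}] = \frac{5 x^{4}}{2} + \frac{5 x^{2}}{2}, which equals f(x).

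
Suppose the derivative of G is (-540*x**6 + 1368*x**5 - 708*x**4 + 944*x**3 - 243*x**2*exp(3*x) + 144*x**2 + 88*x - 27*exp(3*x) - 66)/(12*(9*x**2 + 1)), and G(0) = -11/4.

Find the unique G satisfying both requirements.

Recover the given G'(x) by differentiating a candidate G(x); any mismatch rules it out.
A general antiderivative is -x**5 - 4*x**4/3 + 4*x**3 + 5*x**2/3 + 2*x + 2*(-3*x**2/2 + x)**2 - 3*exp(3*x)/4 - 5*atan(3*x)/2 - 1 + C.
The condition gives C = -11/4 - (-7/4) = -1.
So G(x) = -(12*x**5 - 38*x**4 + 24*x**3 - 44*x**2 - 24*x + 9*exp(3*x) + 30*atan(3*x) + 24)/12.
Check: d/dx[-(12*x**5 - 38*x**4 + 24*x**3 - 44*x**2 - 24*x + 9*exp(3*x) + 30*atan(3*x) + 24)/12] = (-540*x**6 + 1368*x**5 - 708*x**4 + 944*x**3 - 243*x**2*exp(3*x) + 144*x**2 + 88*x - 27*exp(3*x) - 66)/(108*x**2 + 12), which equals G'(x).

G(x) = -(12*x**5 - 38*x**4 + 24*x**3 - 44*x**2 - 24*x + 9*exp(3*x) + 30*atan(3*x) + 24)/12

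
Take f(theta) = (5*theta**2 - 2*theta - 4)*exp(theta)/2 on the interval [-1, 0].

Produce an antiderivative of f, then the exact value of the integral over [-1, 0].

Antiderivative: F(theta) = (5*theta**2 - 12*theta + 8)*exp(theta)/2; value = 4 - 25*exp(-1)/2

f has the shape u'v + uv' for u = 5*theta**2/2 - 6*theta + 4 and v = exp(theta) — it is the derivative of the product u*v.
F(theta) = (5*theta**2 - 12*theta + 8)*exp(theta)/2 is an antiderivative of f.
Check: d/dtheta[(5*theta**2 - 12*theta + 8)*exp(theta)/2] = 5*theta**2*exp(theta)/2 - theta*exp(theta) - 2*exp(theta), which equals f(theta).
F(0) = 4; F(-1) = 25*exp(-1)/2.
Integral = F(0) - F(-1) = 4 - 25*exp(-1)/2.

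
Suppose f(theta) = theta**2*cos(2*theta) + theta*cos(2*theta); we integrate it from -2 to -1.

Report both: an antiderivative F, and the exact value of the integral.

Integrate term by term and add the pieces.
F(theta) = (2*theta**2*sin(2*theta) + 2*theta*sin(2*theta) + 2*theta*cos(2*theta) - sin(2*theta) + cos(2*theta))/4 is an antiderivative of f.
Check: d/dtheta[(2*theta**2*sin(2*theta) + 2*theta*sin(2*theta) + 2*theta*cos(2*theta) - sin(2*theta) + cos(2*theta))/4] = theta**2*cos(2*theta) + theta*cos(2*theta) = f(theta).
F(-1) = -cos(2)/4 + sin(2)/4; F(-2) = -3*cos(4)/4 - 3*sin(4)/4.
Integral = F(-1) - F(-2) = 3*sin(4)/4 + 3*cos(4)/4 - cos(2)/4 + sin(2)/4.

Antiderivative: F(theta) = (2*theta**2*sin(2*theta) + 2*theta*sin(2*theta) + 2*theta*cos(2*theta) - sin(2*theta) + cos(2*theta))/4; value = 3*sin(4)/4 + 3*cos(4)/4 - cos(2)/4 + sin(2)/4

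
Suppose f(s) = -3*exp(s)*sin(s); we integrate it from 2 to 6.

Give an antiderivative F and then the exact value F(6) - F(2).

Since d/ds undoes antidifferentiation here, F'(s) = f(s) is required of F(s).
F(s) = 3*(-sin(s) + cos(s))*exp(s)/2 is an antiderivative of f.
Check: d/ds[3*(-sin(s) + cos(s))*exp(s)/2] = -3*exp(s)*sin(s) = f(s).
F(6) = -3*exp(6)*sin(6)/2 + 3*exp(6)*cos(6)/2; F(2) = -3*exp(2)*sin(2)/2 + 3*exp(2)*cos(2)/2.
Integral = F(6) - F(2) = -3*exp(2)*cos(2)/2 + 3*exp(2)*sin(2)/2 - 3*exp(6)*sin(6)/2 + 3*exp(6)*cos(6)/2.

Antiderivative: F(s) = 3*(-sin(s) + cos(s))*exp(s)/2; value = -3*exp(2)*cos(2)/2 + 3*exp(2)*sin(2)/2 - 3*exp(6)*sin(6)/2 + 3*exp(6)*cos(6)/2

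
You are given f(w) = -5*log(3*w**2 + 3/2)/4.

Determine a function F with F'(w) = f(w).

An antiderivative F(w) passes only if d/dw[F] lands on f(w) exactly.
Check: d/dw[5*(-w*log(3*w**2 + 3/2) + 2*w - sqrt(2)*atan(sqrt(2)*w))/4] = -5*log(w**2 + 1/2)/4 - 5*log(3)/4, which equals f(w).

An antiderivative is F(w) = 5*(-w*log(3*w**2 + 3/2) + 2*w - sqrt(2)*atan(sqrt(2)*w))/4.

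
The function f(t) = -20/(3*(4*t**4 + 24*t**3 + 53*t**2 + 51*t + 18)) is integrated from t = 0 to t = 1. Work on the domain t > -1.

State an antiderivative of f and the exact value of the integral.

Antiderivative: F(t) = -20*log(t + 1)/3 + 20*log(t + 2)/3 - 40/(6*t + 9); value = -40*log(2)/3 + 16/9 + 20*log(3)/3

The denominator factors as 3*(t + 1)*(t + 2)*(2*t + 3)**2; partial fractions split f into directly integrable pieces: 80/(3*(2*t + 3)**2) + 20/(3*(t + 2)) - 20/(3*(t + 1)).
F(t) = -20*log(t + 1)/3 + 20*log(t + 2)/3 - 40/(6*t + 9) is an antiderivative of f.
Check: d/dt[-20*log(t + 1)/3 + 20*log(t + 2)/3 - 40/(6*t + 9)] = -20/(12*t**4 + 72*t**3 + 159*t**2 + 153*t + 54), which equals f(t).
F(1) = -20*log(2)/3 - 8/3 + 20*log(3)/3; F(0) = -40/9 + 20*log(2)/3.
Integral = F(1) - F(0) = -40*log(2)/3 + 16/9 + 20*log(3)/3.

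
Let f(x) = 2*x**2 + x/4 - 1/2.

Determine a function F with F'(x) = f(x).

Integrate term by term and add the pieces.
Check: d/dx[2*x**3/3 + x**2/8 - x/2] = 2*x**2 + x/4 - 1/2 = f(x).

An antiderivative is F(x) = 2*x**3/3 + x**2/8 - x/2.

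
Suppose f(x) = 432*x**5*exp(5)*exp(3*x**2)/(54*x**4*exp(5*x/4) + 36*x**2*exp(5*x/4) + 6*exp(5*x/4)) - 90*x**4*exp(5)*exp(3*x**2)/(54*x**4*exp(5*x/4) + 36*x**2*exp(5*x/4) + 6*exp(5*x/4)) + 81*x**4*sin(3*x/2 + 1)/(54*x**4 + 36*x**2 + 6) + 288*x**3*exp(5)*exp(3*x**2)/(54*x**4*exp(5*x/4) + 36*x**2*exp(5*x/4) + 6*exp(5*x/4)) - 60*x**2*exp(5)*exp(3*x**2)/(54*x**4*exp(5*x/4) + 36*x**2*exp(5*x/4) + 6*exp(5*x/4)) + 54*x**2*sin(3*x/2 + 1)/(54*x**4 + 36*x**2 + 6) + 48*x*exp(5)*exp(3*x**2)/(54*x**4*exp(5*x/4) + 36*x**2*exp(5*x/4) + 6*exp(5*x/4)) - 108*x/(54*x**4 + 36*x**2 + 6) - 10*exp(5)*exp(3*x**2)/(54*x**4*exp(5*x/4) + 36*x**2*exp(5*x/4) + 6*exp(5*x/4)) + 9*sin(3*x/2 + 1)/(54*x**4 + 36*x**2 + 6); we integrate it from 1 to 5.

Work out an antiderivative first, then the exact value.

Antiderivative: F(x) = 4*exp(3*x**2 - 5*x/4 + 5)/3 - cos(3*x/2 + 1) + 3/(3*x**2 + 1); value = -4*exp(27/4)/3 + cos(5/2) - 27/38 - cos(17/2) + 4*exp(295/4)/3

Integrate term by term and add the pieces.
F(x) = 4*exp(3*x**2 - 5*x/4 + 5)/3 - cos(3*x/2 + 1) + 3/(3*x**2 + 1) is an antiderivative of f.
Check: d/dx[4*exp(3*x**2 - 5*x/4 + 5)/3 - cos(3*x/2 + 1) + 3/(3*x**2 + 1)] = (432*x**5*exp(5)*exp(-5*x/4)*exp(3*x**2) + 81*x**4*sin(3*x/2 + 1) - 90*x**4*exp(5)*exp(-5*x/4)*exp(3*x**2) + 288*x**3*exp(5)*exp(-5*x/4)*exp(3*x**2) + 54*x**2*sin(3*x/2 + 1) - 60*x**2*exp(5)*exp(-5*x/4)*exp(3*x**2) - 108*x + 48*x*exp(5)*exp(-5*x/4)*exp(3*x**2) + 9*sin(3*x/2 + 1) - 10*exp(5)*exp(-5*x/4)*exp(3*x**2))/(54*x**4 + 36*x**2 + 6), which equals f(x).
F(5) = 3/76 - cos(17/2) + 4*exp(295/4)/3; F(1) = 3/4 - cos(5/2) + 4*exp(27/4)/3.
Integral = F(5) - F(1) = -4*exp(27/4)/3 + cos(5/2) - 27/38 - cos(17/2) + 4*exp(295/4)/3.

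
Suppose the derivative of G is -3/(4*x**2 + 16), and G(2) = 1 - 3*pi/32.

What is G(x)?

For G(x) to be correct, d/dx[G] must agree with the stated G'(x) identically.
A general antiderivative is -3*atan(x/2)/8 + C.
The condition gives C = 1 - 3*pi/32 - (-3*pi/32) = 1.
So G(x) = (8 - 3*atan(x/2))/8.
Check: d/dx[(8 - 3*atan(x/2))/8] = -3/(4*x**2 + 16) = G'(x).

G(x) = (8 - 3*atan(x/2))/8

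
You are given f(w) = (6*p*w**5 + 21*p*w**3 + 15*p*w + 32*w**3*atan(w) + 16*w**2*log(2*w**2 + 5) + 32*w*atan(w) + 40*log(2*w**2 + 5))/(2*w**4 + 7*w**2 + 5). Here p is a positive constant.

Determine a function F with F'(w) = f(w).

Whatever form F(w) takes, F'(w) = f(w) is non-negotiable.
Check: d/dw[3*p*w**2/2 + 8*log(2*w**2 + 5)*atan(w)] = (6*p*w**5 + 21*p*w**3 + 15*p*w + 32*w**3*atan(w) + 16*w**2*log(2*w**2 + 5) + 32*w*atan(w) + 40*log(2*w**2 + 5))/(2*w**4 + 7*w**2 + 5) = f(w).

An antiderivative is F(w) = 3*p*w**2/2 + 8*log(2*w**2 + 5)*atan(w).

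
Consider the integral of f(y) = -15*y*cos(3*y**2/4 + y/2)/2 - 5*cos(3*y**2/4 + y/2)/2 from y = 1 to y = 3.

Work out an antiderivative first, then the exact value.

Antiderivative: F(y) = -5*sin(3*y**2/4 + y/2); value = -5*sin(33/4) + 5*sin(5/4)

f matches the chain-rule pattern g'(h)*h' with inner function h(y) = 3*y**2/4 + y/2; substituting u = h(y) collapses the integral.
F(y) = -5*sin(3*y**2/4 + y/2) is an antiderivative of f.
Check: d/dy[-5*sin(3*y**2/4 + y/2)] = -15*y*cos(3*y**2/4 + y/2)/2 - 5*cos(3*y**2/4 + y/2)/2 = f(y).
F(3) = -5*sin(33/4); F(1) = -5*sin(5/4).
Integral = F(3) - F(1) = -5*sin(33/4) + 5*sin(5/4).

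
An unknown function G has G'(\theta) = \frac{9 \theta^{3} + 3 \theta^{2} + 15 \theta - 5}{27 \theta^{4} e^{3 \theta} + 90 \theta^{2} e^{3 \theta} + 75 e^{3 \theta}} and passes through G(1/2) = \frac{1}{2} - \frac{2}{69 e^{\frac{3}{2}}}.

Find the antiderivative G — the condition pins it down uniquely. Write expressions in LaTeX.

G(\theta) = \frac{\left(9 \theta^{2} e^{3 \theta} - 2 \theta + 15 e^{3 \theta}\right) e^{- 3 \theta}}{6 \left(3 \theta^{2} + 5\right)}

For G(\theta) to be correct, d/d\theta[G] must agree with the stated G'(\theta) identically.
A general antiderivative is - \frac{\theta e^{- 3 \theta}}{6 \left(\frac{3 \theta^{2}}{2} + \frac{5}{2}\right)} + C.
The condition gives C = \frac{1}{2} - \frac{2}{69 e^{\frac{3}{2}}} - (- \frac{2}{69 e^{\frac{3}{2}}}) = \frac{1}{2}.
So G(\theta) = \frac{\left(9 \theta^{2} e^{3 \theta} - 2 \theta + 15 e^{3 \theta}\right) e^{- 3 \theta}}{6 \left(3 \theta^{2} + 5\right)}.
Check: d/d\theta[\frac{\left(9 \theta^{2} e^{3 \theta} - 2 \theta + 15 e^{3 \theta}\right) e^{- 3 \theta}}{6 \left(3 \theta^{2} + 5\right)}] = \frac{9 \theta^{3} + 3 \theta^{2} + 15 \theta - 5}{27 \theta^{4} e^{3 \theta} + 90 \theta^{2} e^{3 \theta} + 75 e^{3 \theta}} = G'(\theta).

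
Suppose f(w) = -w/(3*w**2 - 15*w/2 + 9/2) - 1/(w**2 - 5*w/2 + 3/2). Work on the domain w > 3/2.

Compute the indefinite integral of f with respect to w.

The denominator factors as 3*(w - 1)*(2*w - 3); partial fractions split f into directly integrable pieces: -6/(2*w - 3) + 8/(3*(w - 1)).
Check: d/dw[(-9*log(w - 3/2) + 8*log(w - 1))/3] = (-2*w - 6)/(6*w**2 - 15*w + 9), which equals f(w).

F(w) = (-9*log(w - 3/2) + 8*log(w - 1))/3 + C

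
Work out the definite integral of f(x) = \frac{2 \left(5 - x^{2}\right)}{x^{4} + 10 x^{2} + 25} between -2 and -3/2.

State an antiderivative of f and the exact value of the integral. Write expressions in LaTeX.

Recognize the product-rule pattern: f = u'v + uv' with u = 2 x, v = \frac{1}{x^{2} + 5}, so integration by parts undoes it.
F(x) = \frac{2 x}{x^{2} + 5} is an antiderivative of f.
Check: d/dx[\frac{2 x}{x^{2} + 5}] = \frac{10 - 2 x^{2}}{x^{4} + 10 x^{2} + 25}, which equals f(x).
F(-3/2) = - \frac{12}{29}; F(-2) = - \frac{4}{9}.
Integral = F(-3/2) - F(-2) = \frac{8}{261}.

Antiderivative: F(x) = \frac{2 x}{x^{2} + 5}; value = \frac{8}{261}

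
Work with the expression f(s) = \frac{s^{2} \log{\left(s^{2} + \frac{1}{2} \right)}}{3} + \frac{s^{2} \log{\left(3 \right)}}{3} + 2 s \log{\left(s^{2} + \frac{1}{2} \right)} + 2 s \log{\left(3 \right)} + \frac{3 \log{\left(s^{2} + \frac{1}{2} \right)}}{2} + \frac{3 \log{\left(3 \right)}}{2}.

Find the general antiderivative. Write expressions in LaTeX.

Integrate term by term and add the pieces.
Check: d/ds[\frac{6 s^{3} \log{\left(3 s^{2} + \frac{3}{2} \right)} - 4 s^{3} + 54 s^{2} \log{\left(3 s^{2} + \frac{3}{2} \right)} - 54 s^{2} + 81 s \log{\left(3 s^{2} + \frac{3}{2} \right)} - 156 s + 27 \log{\left(s^{2} + \frac{1}{2} \right)} + 78 \sqrt{2} \operatorname{atan}{\left(\sqrt{2} s \right)}}{54}] = \frac{s^{2} \log{\left(s^{2} + \frac{1}{2} \right)}}{3} + \frac{s^{2} \log{\left(3 \right)}}{3} + 2 s \log{\left(s^{2} + \frac{1}{2} \right)} + 2 s \log{\left(3 \right)} + \frac{3 \log{\left(s^{2} + \frac{1}{2} \right)}}{2} + \frac{3 \log{\left(3 \right)}}{2} = f(s).

F(s) = \frac{6 s^{3} \log{\left(3 s^{2} + \frac{3}{2} \right)} - 4 s^{3} + 54 s^{2} \log{\left(3 s^{2} + \frac{3}{2} \right)} - 54 s^{2} + 81 s \log{\left(3 s^{2} + \frac{3}{2} \right)} - 156 s + 27 \log{\left(s^{2} + \frac{1}{2} \right)} + 78 \sqrt{2} \operatorname{atan}{\left(\sqrt{2} s \right)}}{54} + C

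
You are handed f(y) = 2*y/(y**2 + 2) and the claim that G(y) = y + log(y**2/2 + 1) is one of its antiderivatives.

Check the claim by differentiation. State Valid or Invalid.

Invalid: d/dy[G] - f = 1, which is not 0.

d/dy[G] = (y**2 + 2*y + 2)/(y**2 + 2)
d/dy[G] - f(y) = 1 != 0.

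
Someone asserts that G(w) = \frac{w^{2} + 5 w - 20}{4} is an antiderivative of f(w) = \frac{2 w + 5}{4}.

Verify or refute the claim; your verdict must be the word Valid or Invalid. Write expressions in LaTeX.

Valid - the claim checks out under differentiation.

d/dw[G] = \frac{w}{2} + \frac{5}{4}
This equals f(w) exactly, so the claim holds.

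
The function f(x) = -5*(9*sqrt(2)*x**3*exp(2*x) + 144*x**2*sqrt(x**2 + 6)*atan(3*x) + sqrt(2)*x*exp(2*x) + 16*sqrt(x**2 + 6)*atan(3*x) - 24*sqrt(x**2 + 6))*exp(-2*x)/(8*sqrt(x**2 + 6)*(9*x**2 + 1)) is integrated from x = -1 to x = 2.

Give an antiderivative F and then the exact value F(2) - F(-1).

An antiderivative F(x) passes only if d/dx[F] lands on f(x) exactly.
F(x) = -5*sqrt(x**2/2 + 3)/4 + 5*exp(-2*x)*atan(3*x) is an antiderivative of f.
Check: d/dx[-5*sqrt(x**2/2 + 3)/4 + 5*exp(-2*x)*atan(3*x)] = (-45*sqrt(2)*x**3*exp(2*x) - 720*x**2*sqrt(x**2 + 6)*atan(3*x) - 5*sqrt(2)*x*exp(2*x) - 80*sqrt(x**2 + 6)*atan(3*x) + 120*sqrt(x**2 + 6))/(72*x**2*sqrt(x**2 + 6)*exp(2*x) + 8*sqrt(x**2 + 6)*exp(2*x)), which equals f(x).
F(2) = -5*sqrt(5)/4 + 5*exp(-4)*atan(6); F(-1) = -5*exp(2)*atan(3) - 5*sqrt(14)/8.
Integral = F(2) - F(-1) = -5*sqrt(5)/4 + 5*exp(-4)*atan(6) + 5*sqrt(14)/8 + 5*exp(2)*atan(3).

Antiderivative: F(x) = -5*sqrt(x**2/2 + 3)/4 + 5*exp(-2*x)*atan(3*x); value = -5*sqrt(5)/4 + 5*exp(-4)*atan(6) + 5*sqrt(14)/8 + 5*exp(2)*atan(3)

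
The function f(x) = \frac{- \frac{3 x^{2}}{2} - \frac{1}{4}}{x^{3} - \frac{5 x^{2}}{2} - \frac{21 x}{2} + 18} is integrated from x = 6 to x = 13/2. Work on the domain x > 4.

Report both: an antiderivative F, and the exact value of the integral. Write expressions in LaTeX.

Factor the denominator (2 \left(x - 4\right) \left(x + 3\right) \left(2 x - 3\right)) and decompose: f = \frac{29}{45 \left(2 x - 3\right)} - \frac{55}{126 \left(x + 3\right)} - \frac{97}{70 \left(x - 4\right)}; each piece integrates to a log, atan, or power term.
F(x) = - \frac{97 \log{\left(x - 4 \right)}}{70} + \frac{29 \log{\left(x - \frac{3}{2} \right)}}{90} - \frac{55 \log{\left(x + 3 \right)}}{126} is an antiderivative of f.
Check: d/dx[- \frac{97 \log{\left(x - 4 \right)}}{70} + \frac{29 \log{\left(x - \frac{3}{2} \right)}}{90} - \frac{55 \log{\left(x + 3 \right)}}{126}] = \frac{- 6 x^{2} - 1}{4 x^{3} - 10 x^{2} - 42 x + 72}, which equals f(x).
F(13/2) = - \frac{97 \log{\left(\frac{5}{2} \right)}}{70} - \frac{55 \log{\left(\frac{19}{2} \right)}}{126} + \frac{29 \log{\left(5 \right)}}{90}; F(6) = - \frac{97 \log{\left(2 \right)}}{70} - \frac{55 \log{\left(9 \right)}}{126} + \frac{29 \log{\left(\frac{9}{2} \right)}}{90}.
Integral = F(13/2) - F(6) = - \frac{97 \log{\left(\frac{5}{2} \right)}}{70} - \frac{55 \log{\left(\frac{19}{2} \right)}}{126} - \frac{29 \log{\left(\frac{9}{2} \right)}}{90} + \frac{29 \log{\left(5 \right)}}{90} + \frac{55 \log{\left(9 \right)}}{126} + \frac{97 \log{\left(2 \right)}}{70}.

Antiderivative: F(x) = - \frac{97 \log{\left(x - 4 \right)}}{70} + \frac{29 \log{\left(x - \frac{3}{2} \right)}}{90} - \frac{55 \log{\left(x + 3 \right)}}{126}; value = - \frac{97 \log{\left(\frac{5}{2} \right)}}{70} - \frac{55 \log{\left(\frac{19}{2} \right)}}{126} - \frac{29 \log{\left(\frac{9}{2} \right)}}{90} + \frac{29 \log{\left(5 \right)}}{90} + \frac{55 \log{\left(9 \right)}}{126} + \frac{97 \log{\left(2 \right)}}{70}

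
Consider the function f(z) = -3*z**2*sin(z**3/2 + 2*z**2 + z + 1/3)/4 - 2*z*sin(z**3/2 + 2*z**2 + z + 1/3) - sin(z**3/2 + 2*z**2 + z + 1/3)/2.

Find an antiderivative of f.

An antiderivative is F(z) = cos(z**3/2 + 2*z**2 + z + 1/3)/2.

f matches the chain-rule pattern g'(h)*h' with inner function h(z) = z**3/2 + 2*z**2 + z + 1/3; substituting u = h(z) collapses the integral.
Check: d/dz[cos(z**3/2 + 2*z**2 + z + 1/3)/2] = -3*z**2*sin(z**3/2 + 2*z**2 + z + 1/3)/4 - 2*z*sin(z**3/2 + 2*z**2 + z + 1/3) - sin(z**3/2 + 2*z**2 + z + 1/3)/2 = f(z).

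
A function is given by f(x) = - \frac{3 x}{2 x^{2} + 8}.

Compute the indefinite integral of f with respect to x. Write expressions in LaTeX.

F(x) = - \frac{3 \log{\left(\frac{x^{2}}{2} + 2 \right)}}{4} + C

The substitution u = \frac{x^{2}}{2} + 2 works: f is exactly (dF/du)*(du/dx) for that inner function.
Check: d/dx[- \frac{3 \log{\left(\frac{x^{2}}{2} + 2 \right)}}{4}] = - \frac{3 x}{2 x^{2} + 8} = f(x).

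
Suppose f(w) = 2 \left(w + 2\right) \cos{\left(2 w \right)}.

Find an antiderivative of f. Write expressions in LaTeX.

Any candidate F(w) must reproduce f(w) exactly when differentiated.
Check: d/dw[w \sin{\left(2 w \right)} + 2 \sin{\left(2 w \right)} + \frac{\cos{\left(2 w \right)}}{2}] = 2 w \cos{\left(2 w \right)} + 4 \cos{\left(2 w \right)}, which equals f(w).

An antiderivative is F(w) = w \sin{\left(2 w \right)} + 2 \sin{\left(2 w \right)} + \frac{\cos{\left(2 w \right)}}{2}.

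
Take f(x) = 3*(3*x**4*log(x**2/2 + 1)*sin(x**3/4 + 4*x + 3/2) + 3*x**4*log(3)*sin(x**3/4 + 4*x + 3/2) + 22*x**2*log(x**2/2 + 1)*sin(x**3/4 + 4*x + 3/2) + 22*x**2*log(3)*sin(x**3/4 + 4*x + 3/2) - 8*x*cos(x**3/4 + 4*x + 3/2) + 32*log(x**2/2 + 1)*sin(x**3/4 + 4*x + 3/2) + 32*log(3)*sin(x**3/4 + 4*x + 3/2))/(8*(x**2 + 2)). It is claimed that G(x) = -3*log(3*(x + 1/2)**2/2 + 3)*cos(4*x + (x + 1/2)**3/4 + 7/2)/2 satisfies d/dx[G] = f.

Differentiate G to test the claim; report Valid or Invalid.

d/dx[G] = (144*x**4*log(x**2/2 + x/2 + 9/8)*sin(x**3/4 + 3*x**2/8 + 67*x/16 + 113/32) + 144*x**4*log(3)*sin(x**3/4 + 3*x**2/8 + 67*x/16 + 113/32) + 288*x**3*log(x**2/2 + x/2 + 9/8)*sin(x**3/4 + 3*x**2/8 + 67*x/16 + 113/32) + 288*x**3*log(3)*sin(x**3/4 + 3*x**2/8 + 67*x/16 + 113/32) + 1272*x**2*log(x**2/2 + x/2 + 9/8)*sin(x**3/4 + 3*x**2/8 + 67*x/16 + 113/32) + 1272*x**2*log(3)*sin(x**3/4 + 3*x**2/8 + 67*x/16 + 113/32) + 1128*x*log(x**2/2 + x/2 + 9/8)*sin(x**3/4 + 3*x**2/8 + 67*x/16 + 113/32) + 1128*x*log(3)*sin(x**3/4 + 3*x**2/8 + 67*x/16 + 113/32) - 384*x*cos(x**3/4 + 3*x**2/8 + 67*x/16 + 113/32) + 1809*log(x**2/2 + x/2 + 9/8)*sin(x**3/4 + 3*x**2/8 + 67*x/16 + 113/32) + 1809*log(3)*sin(x**3/4 + 3*x**2/8 + 67*x/16 + 113/32) - 192*cos(x**3/4 + 3*x**2/8 + 67*x/16 + 113/32))/(128*x**2 + 128*x + 288)
d/dx[G] - f(x) = (-144*x**6*log(x**2/2 + 1)*sin(x**3/4 + 4*x + 3/2) + 144*x**6*log(x**2/2 + x/2 + 9/8)*sin(x**3/4 + 3*x**2/8 + 67*x/16 + 113/32) - 144*x**6*log(3)*sin(x**3/4 + 4*x + 3/2) + 144*x**6*log(3)*sin(x**3/4 + 3*x**2/8 + 67*x/16 + 113/32) - 144*x**5*log(x**2/2 + 1)*sin(x**3/4 + 4*x + 3/2) + 288*x**5*log(x**2/2 + x/2 + 9/8)*sin(x**3/4 + 3*x**2/8 + 67*x/16 + 113/32) - 144*x**5*log(3)*sin(x**3/4 + 4*x + 3/2) + 288*x**5*log(3)*sin(x**3/4 + 3*x**2/8 + 67*x/16 + 113/32) - 1380*x**4*log(x**2/2 + 1)*sin(x**3/4 + 4*x + 3/2) + 1560*x**4*log(x**2/2 + x/2 + 9/8)*sin(x**3/4 + 3*x**2/8 + 67*x/16 + 113/32) - 1380*x**4*log(3)*sin(x**3/4 + 4*x + 3/2) + 1560*x**4*log(3)*sin(x**3/4 + 3*x**2/8 + 67*x/16 + 113/32) - 1056*x**3*log(x**2/2 + 1)*sin(x**3/4 + 4*x + 3/2) + 1704*x**3*log(x**2/2 + x/2 + 9/8)*sin(x**3/4 + 3*x**2/8 + 67*x/16 + 113/32) - 1056*x**3*log(3)*sin(x**3/4 + 4*x + 3/2) + 1704*x**3*log(3)*sin(x**3/4 + 3*x**2/8 + 67*x/16 + 113/32) + 384*x**3*cos(x**3/4 + 4*x + 3/2) - 384*x**3*cos(x**3/4 + 3*x**2/8 + 67*x/16 + 113/32) - 3912*x**2*log(x**2/2 + 1)*sin(x**3/4 + 4*x + 3/2) + 4353*x**2*log(x**2/2 + x/2 + 9/8)*sin(x**3/4 + 3*x**2/8 + 67*x/16 + 113/32) - 3912*x**2*log(3)*sin(x**3/4 + 4*x + 3/2) + 4353*x**2*log(3)*sin(x**3/4 + 3*x**2/8 + 67*x/16 + 113/32) + 384*x**2*cos(x**3/4 + 4*x + 3/2) - 192*x**2*cos(x**3/4 + 3*x**2/8 + 67*x/16 + 113/32) - 1536*x*log(x**2/2 + 1)*sin(x**3/4 + 4*x + 3/2) + 2256*x*log(x**2/2 + x/2 + 9/8)*sin(x**3/4 + 3*x**2/8 + 67*x/16 + 113/32) - 1536*x*log(3)*sin(x**3/4 + 4*x + 3/2) + 2256*x*log(3)*sin(x**3/4 + 3*x**2/8 + 67*x/16 + 113/32) + 864*x*cos(x**3/4 + 4*x + 3/2) - 768*x*cos(x**3/4 + 3*x**2/8 + 67*x/16 + 113/32) - 3456*log(x**2/2 + 1)*sin(x**3/4 + 4*x + 3/2) + 3618*log(x**2/2 + x/2 + 9/8)*sin(x**3/4 + 3*x**2/8 + 67*x/16 + 113/32) - 3456*log(3)*sin(x**3/4 + 4*x + 3/2) + 3618*log(3)*sin(x**3/4 + 3*x**2/8 + 67*x/16 + 113/32) - 384*cos(x**3/4 + 3*x**2/8 + 67*x/16 + 113/32))/(128*x**4 + 128*x**3 + 544*x**2 + 256*x + 576) != 0.

Invalid: d/dx[G] - f = (-144*x**6*log(x**2/2 + 1)*sin(x**3/4 + 4*x + 3/2) + 144*x**6*log(x**2/2 + x/2 + 9/8)*sin(x**3/4 + 3*x**2/8 + 67*x/16 + 113/32) - 144*x**6*log(3)*sin(x**3/4 + 4*x + 3/2) + 144*x**6*log(3)*sin(x**3/4 + 3*x**2/8 + 67*x/16 + 113/32) - 144*x**5*log(x**2/2 + 1)*sin(x**3/4 + 4*x + 3/2) + 288*x**5*log(x**2/2 + x/2 + 9/8)*sin(x**3/4 + 3*x**2/8 + 67*x/16 + 113/32) - 144*x**5*log(3)*sin(x**3/4 + 4*x + 3/2) + 288*x**5*log(3)*sin(x**3/4 + 3*x**2/8 + 67*x/16 + 113/32) - 1380*x**4*log(x**2/2 + 1)*sin(x**3/4 + 4*x + 3/2) + 1560*x**4*log(x**2/2 + x/2 + 9/8)*sin(x**3/4 + 3*x**2/8 + 67*x/16 + 113/32) - 1380*x**4*log(3)*sin(x**3/4 + 4*x + 3/2) + 1560*x**4*log(3)*sin(x**3/4 + 3*x**2/8 + 67*x/16 + 113/32) - 1056*x**3*log(x**2/2 + 1)*sin(x**3/4 + 4*x + 3/2) + 1704*x**3*log(x**2/2 + x/2 + 9/8)*sin(x**3/4 + 3*x**2/8 + 67*x/16 + 113/32) - 1056*x**3*log(3)*sin(x**3/4 + 4*x + 3/2) + 1704*x**3*log(3)*sin(x**3/4 + 3*x**2/8 + 67*x/16 + 113/32) + 384*x**3*cos(x**3/4 + 4*x + 3/2) - 384*x**3*cos(x**3/4 + 3*x**2/8 + 67*x/16 + 113/32) - 3912*x**2*log(x**2/2 + 1)*sin(x**3/4 + 4*x + 3/2) + 4353*x**2*log(x**2/2 + x/2 + 9/8)*sin(x**3/4 + 3*x**2/8 + 67*x/16 + 113/32) - 3912*x**2*log(3)*sin(x**3/4 + 4*x + 3/2) + 4353*x**2*log(3)*sin(x**3/4 + 3*x**2/8 + 67*x/16 + 113/32) + 384*x**2*cos(x**3/4 + 4*x + 3/2) - 192*x**2*cos(x**3/4 + 3*x**2/8 + 67*x/16 + 113/32) - 1536*x*log(x**2/2 + 1)*sin(x**3/4 + 4*x + 3/2) + 2256*x*log(x**2/2 + x/2 + 9/8)*sin(x**3/4 + 3*x**2/8 + 67*x/16 + 113/32) - 1536*x*log(3)*sin(x**3/4 + 4*x + 3/2) + 2256*x*log(3)*sin(x**3/4 + 3*x**2/8 + 67*x/16 + 113/32) + 864*x*cos(x**3/4 + 4*x + 3/2) - 768*x*cos(x**3/4 + 3*x**2/8 + 67*x/16 + 113/32) - 3456*log(x**2/2 + 1)*sin(x**3/4 + 4*x + 3/2) + 3618*log(x**2/2 + x/2 + 9/8)*sin(x**3/4 + 3*x**2/8 + 67*x/16 + 113/32) - 3456*log(3)*sin(x**3/4 + 4*x + 3/2) + 3618*log(3)*sin(x**3/4 + 3*x**2/8 + 67*x/16 + 113/32) - 384*cos(x**3/4 + 3*x**2/8 + 67*x/16 + 113/32))/(128*x**4 + 128*x**3 + 544*x**2 + 256*x + 576), which is not 0.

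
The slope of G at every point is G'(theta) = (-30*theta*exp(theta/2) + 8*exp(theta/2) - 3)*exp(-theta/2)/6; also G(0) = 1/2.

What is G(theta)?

G(theta) = -(15*theta**2*exp(theta/2) - 8*theta*exp(theta/2) + 3*exp(theta/2) - 6)*exp(-theta/2)/6

A candidate passes only if d/dtheta[G] lands on the given G'(theta) exactly.
A general antiderivative is -5*theta**2/2 + 4*theta/3 + 1/2 + exp(-theta/2) + C.
The condition gives C = 1/2 - (3/2) = -1.
So G(theta) = -(15*theta**2*exp(theta/2) - 8*theta*exp(theta/2) + 3*exp(theta/2) - 6)*exp(-theta/2)/6.
Check: d/dtheta[-(15*theta**2*exp(theta/2) - 8*theta*exp(theta/2) + 3*exp(theta/2) - 6)*exp(-theta/2)/6] = (-30*theta*exp(theta/2) + 8*exp(theta/2) - 3)*exp(-theta/2)/6 = G'(theta).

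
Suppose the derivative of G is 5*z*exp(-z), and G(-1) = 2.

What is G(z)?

G(z) = -5*z*exp(-z) + 2 - 5*exp(-z)

Recognize the product-rule pattern: G'(z) = u'v + uv' with u = -5*z - 5, v = exp(-z), so integration by parts undoes it.
A general antiderivative is (-5*z - 5)*exp(-z) + C.
The condition gives C = 2 - (0) = 2.
So G(z) = -5*z*exp(-z) + 2 - 5*exp(-z).
Check: d/dz[-5*z*exp(-z) + 2 - 5*exp(-z)] = 5*z*exp(-z) = G'(z).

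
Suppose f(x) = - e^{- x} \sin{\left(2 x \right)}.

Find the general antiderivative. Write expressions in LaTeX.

F(x) = \frac{e^{- x} \sin{\left(2 x \right)}}{5} + \frac{2 e^{- x} \cos{\left(2 x \right)}}{5} + C

A first test for any F(x): its x-derivative must equal f(x) identically.
Check: d/dx[\frac{e^{- x} \sin{\left(2 x \right)}}{5} + \frac{2 e^{- x} \cos{\left(2 x \right)}}{5}] = - e^{- x} \sin{\left(2 x \right)} = f(x).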